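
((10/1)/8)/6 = 0.21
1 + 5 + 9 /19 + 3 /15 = 634 /95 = 6.67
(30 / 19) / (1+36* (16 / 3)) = 30 / 3667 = 0.01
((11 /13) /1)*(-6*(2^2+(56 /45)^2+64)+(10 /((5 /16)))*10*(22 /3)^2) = 124677608 /8775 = 14208.27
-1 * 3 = -3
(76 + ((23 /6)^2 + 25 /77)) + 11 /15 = 1271689 /13860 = 91.75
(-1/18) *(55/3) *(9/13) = -55/78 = -0.71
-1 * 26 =-26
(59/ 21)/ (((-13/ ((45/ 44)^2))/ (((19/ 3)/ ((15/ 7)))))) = -16815/ 25168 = -0.67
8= 8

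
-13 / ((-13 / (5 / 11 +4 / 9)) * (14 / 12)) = 0.77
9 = 9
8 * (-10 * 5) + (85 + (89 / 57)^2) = -1015514 / 3249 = -312.56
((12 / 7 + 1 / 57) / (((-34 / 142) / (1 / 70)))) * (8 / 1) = -196244 / 237405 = -0.83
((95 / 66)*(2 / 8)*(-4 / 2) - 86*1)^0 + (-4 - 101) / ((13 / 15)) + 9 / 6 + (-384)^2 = 3830771 / 26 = 147337.35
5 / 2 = 2.50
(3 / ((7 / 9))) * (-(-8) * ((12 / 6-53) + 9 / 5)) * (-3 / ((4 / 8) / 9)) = 2869344 / 35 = 81981.26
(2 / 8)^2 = 1 / 16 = 0.06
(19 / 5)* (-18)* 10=-684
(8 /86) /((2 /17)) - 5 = -181 /43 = -4.21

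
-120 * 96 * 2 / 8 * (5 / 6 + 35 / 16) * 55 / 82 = -239250 / 41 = -5835.37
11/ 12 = 0.92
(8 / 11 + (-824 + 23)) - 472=-13995 / 11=-1272.27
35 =35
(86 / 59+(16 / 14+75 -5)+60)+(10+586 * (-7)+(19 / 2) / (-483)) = -32237591 / 8142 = -3959.42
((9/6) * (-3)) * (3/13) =-27/26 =-1.04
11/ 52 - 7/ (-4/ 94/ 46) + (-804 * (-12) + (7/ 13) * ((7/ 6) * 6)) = 895387/ 52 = 17218.98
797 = 797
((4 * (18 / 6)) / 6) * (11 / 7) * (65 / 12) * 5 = 85.12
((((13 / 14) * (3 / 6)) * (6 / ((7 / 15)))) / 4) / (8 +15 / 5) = 585 / 4312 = 0.14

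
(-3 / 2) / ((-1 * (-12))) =-1 / 8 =-0.12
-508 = -508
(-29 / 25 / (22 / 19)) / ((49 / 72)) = -19836 / 13475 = -1.47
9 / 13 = 0.69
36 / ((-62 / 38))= -684 / 31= -22.06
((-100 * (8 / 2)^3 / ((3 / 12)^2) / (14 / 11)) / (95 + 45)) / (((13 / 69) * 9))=-647680 / 1911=-338.92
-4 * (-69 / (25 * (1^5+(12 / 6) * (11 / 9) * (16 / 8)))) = 2484 / 1325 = 1.87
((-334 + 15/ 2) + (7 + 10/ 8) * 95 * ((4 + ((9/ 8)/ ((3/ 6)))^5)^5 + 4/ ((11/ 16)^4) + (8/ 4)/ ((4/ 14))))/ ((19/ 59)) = 247151051293993764392634540114359/ 113891530976572473344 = 2170056449103.60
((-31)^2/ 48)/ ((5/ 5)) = 961/ 48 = 20.02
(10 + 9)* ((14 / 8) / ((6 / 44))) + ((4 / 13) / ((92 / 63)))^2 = 130817477 / 536406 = 243.88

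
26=26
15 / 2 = 7.50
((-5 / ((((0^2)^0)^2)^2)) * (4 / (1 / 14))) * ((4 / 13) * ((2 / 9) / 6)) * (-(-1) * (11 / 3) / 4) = -3080 / 1053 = -2.92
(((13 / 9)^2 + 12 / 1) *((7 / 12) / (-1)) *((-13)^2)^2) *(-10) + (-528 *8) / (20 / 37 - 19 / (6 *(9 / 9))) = 60492357883 / 25758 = 2348488.15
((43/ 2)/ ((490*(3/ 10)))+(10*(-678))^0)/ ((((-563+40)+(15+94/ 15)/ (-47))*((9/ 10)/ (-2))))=395975/ 81371997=0.00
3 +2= 5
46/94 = 23/47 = 0.49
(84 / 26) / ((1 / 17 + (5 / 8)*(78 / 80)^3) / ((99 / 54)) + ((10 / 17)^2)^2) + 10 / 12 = 13284122167205 / 1716344775366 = 7.74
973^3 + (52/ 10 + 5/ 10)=921167322.70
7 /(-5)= -1.40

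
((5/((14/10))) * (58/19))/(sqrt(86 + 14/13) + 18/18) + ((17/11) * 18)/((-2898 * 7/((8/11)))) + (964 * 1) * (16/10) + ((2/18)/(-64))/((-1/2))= 2900 * sqrt(3679)/148827 + 2146328835711589/1391663417760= 1543.46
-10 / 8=-5 / 4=-1.25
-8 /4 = -2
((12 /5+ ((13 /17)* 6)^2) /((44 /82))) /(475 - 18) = 0.10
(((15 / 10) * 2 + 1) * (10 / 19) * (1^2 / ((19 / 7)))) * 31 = 8680 / 361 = 24.04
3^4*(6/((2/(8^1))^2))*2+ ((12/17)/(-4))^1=264381/17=15551.82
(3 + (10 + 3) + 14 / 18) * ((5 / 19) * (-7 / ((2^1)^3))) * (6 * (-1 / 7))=755 / 228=3.31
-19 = -19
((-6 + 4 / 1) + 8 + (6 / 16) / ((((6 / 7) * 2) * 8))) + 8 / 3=6677 / 768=8.69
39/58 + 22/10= 833/290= 2.87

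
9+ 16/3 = 43/3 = 14.33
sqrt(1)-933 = -932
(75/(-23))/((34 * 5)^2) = -3/26588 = -0.00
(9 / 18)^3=0.12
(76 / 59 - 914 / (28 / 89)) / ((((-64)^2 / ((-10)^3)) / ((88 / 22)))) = 299830375 / 105728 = 2835.87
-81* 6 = -486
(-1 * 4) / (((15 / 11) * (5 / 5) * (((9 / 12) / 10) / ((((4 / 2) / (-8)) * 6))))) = 176 / 3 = 58.67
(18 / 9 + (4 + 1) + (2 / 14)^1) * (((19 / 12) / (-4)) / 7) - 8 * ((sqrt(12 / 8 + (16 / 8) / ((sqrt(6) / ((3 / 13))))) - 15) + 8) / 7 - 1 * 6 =1877 / 1176 - 4 * sqrt(52 * sqrt(6) + 1014) / 91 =0.11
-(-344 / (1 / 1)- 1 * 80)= 424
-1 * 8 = -8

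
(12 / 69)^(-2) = 529 / 16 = 33.06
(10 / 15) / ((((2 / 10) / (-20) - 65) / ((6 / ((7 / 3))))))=-400 / 15169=-0.03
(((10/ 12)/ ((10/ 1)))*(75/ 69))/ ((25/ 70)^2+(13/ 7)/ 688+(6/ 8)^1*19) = 210700/ 33450303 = 0.01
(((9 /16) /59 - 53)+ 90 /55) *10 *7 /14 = -2666305 /10384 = -256.77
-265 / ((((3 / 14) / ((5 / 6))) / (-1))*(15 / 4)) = 7420 / 27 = 274.81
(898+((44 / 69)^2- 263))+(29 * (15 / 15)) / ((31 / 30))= 97922371 / 147591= 663.47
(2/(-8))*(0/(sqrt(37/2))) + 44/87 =44/87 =0.51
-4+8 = 4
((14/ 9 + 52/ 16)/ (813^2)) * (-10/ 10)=-173/ 23794884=-0.00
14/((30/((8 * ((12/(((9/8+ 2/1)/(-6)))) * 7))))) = -75264/125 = -602.11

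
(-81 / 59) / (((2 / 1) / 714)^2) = -10323369 / 59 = -174972.36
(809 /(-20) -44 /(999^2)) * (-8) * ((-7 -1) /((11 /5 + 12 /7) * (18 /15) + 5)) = -266.97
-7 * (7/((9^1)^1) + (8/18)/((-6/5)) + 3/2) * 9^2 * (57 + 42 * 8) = -850059/2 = -425029.50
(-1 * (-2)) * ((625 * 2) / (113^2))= 2500 / 12769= 0.20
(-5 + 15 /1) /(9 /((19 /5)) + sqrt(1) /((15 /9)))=475 /141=3.37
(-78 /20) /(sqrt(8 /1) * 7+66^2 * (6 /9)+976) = -3783 /3763502+273 * sqrt(2) /75270040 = -0.00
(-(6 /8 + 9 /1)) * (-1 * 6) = 117 /2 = 58.50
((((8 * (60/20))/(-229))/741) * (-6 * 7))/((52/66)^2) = 91476/9559147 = 0.01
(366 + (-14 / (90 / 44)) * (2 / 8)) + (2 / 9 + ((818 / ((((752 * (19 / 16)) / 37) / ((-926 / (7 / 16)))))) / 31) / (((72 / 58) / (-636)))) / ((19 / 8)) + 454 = 9204707936513 / 18409195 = 500006.00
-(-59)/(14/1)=59/14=4.21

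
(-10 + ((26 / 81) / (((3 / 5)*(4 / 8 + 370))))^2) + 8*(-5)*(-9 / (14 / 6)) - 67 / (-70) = 145.24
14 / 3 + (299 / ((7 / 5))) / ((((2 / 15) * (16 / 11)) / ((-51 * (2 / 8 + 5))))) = -113222033 / 384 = -294849.04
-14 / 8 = -7 / 4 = -1.75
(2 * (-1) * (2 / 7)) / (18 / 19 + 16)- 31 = -34975 / 1127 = -31.03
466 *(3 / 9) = 155.33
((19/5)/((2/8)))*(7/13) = 532/65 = 8.18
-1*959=-959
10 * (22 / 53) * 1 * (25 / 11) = 500 / 53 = 9.43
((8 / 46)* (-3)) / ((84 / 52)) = -52 / 161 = -0.32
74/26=37/13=2.85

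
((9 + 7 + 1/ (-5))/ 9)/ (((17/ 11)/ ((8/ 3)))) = 6952/ 2295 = 3.03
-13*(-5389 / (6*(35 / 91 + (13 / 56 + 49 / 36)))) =76502244 / 12959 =5903.41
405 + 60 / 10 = 411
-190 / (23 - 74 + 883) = -95 / 416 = -0.23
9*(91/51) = 273/17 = 16.06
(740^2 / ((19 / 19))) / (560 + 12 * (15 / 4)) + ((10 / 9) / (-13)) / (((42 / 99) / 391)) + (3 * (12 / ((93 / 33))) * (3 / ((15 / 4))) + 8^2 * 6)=6249460957 / 5120115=1220.57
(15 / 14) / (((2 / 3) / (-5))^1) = -225 / 28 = -8.04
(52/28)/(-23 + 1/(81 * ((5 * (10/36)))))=-2925/36211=-0.08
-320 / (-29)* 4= 1280 / 29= 44.14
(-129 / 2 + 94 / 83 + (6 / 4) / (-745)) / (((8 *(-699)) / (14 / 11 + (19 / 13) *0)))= 6857291 / 475449315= 0.01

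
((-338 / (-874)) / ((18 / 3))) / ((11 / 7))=1183 / 28842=0.04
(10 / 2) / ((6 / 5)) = 25 / 6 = 4.17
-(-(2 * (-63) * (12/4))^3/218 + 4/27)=-729137488/2943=-247753.14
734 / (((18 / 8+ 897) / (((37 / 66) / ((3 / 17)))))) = 923372 / 356103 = 2.59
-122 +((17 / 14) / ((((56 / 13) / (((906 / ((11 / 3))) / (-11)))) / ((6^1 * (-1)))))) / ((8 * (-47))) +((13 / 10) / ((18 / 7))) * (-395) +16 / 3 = -25397652409 / 80254944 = -316.46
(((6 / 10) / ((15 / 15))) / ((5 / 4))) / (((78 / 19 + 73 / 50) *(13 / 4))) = 1824 / 68731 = 0.03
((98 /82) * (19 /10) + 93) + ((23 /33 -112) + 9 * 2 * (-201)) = -49168457 /13530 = -3634.03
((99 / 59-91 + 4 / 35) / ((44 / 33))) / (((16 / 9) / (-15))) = 7460667 / 13216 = 564.52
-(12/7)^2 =-144/49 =-2.94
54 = 54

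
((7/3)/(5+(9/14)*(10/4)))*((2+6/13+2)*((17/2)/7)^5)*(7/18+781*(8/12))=386188325287/178181640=2167.39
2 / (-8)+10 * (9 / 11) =349 / 44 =7.93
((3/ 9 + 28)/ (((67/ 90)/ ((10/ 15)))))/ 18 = 850/ 603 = 1.41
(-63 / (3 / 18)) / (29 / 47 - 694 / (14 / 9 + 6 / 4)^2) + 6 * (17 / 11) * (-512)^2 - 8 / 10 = 1401177528450022 / 576427885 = 2430794.15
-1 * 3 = -3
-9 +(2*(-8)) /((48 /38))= -65 /3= -21.67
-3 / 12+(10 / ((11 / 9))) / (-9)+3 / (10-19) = -197 / 132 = -1.49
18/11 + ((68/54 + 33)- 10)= 7691/297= 25.90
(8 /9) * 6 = 16 /3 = 5.33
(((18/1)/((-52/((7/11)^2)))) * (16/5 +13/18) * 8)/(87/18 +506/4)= -51891/1549405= -0.03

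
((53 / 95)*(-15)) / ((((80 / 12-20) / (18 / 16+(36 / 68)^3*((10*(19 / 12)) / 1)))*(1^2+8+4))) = 0.17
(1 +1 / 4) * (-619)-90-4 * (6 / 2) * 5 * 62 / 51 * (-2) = -48815 / 68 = -717.87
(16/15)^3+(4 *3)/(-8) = -1933/6750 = -0.29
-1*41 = -41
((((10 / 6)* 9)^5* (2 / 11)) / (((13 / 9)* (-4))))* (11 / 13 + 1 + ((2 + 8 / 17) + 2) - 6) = -239203125 / 31603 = -7569.00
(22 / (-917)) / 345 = -0.00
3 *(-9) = -27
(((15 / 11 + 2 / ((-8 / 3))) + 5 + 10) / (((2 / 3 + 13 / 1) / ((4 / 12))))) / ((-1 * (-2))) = 687 / 3608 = 0.19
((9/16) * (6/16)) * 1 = 27/128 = 0.21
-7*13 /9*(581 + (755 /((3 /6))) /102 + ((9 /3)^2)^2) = -3141047 /459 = -6843.24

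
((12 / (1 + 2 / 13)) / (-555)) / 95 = -0.00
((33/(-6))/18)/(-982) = 11/35352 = 0.00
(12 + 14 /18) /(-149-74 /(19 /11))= -437 /6561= -0.07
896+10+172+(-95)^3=-856297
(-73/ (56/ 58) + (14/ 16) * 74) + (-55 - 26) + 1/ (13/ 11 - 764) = -91.86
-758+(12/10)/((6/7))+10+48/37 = -137881/185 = -745.30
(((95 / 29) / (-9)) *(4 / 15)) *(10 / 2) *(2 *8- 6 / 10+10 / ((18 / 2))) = -56468 / 7047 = -8.01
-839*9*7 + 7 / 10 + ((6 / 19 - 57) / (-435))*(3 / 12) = -582476067 / 11020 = -52856.27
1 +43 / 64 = 107 / 64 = 1.67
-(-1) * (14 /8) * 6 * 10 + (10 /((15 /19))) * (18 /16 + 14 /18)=13943 /108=129.10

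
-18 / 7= -2.57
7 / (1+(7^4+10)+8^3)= 7 / 2924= 0.00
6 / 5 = 1.20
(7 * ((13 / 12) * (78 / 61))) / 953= 0.01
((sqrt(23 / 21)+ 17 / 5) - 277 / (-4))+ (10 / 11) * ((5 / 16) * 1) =sqrt(483) / 21+ 32091 / 440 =73.98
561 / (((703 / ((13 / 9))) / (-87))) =-70499 / 703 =-100.28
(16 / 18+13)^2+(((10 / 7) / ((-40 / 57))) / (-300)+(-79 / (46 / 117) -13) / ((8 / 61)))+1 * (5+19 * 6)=-3441114839 / 2608200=-1319.34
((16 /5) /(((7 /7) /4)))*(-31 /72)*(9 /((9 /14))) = -3472 /45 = -77.16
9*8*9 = 648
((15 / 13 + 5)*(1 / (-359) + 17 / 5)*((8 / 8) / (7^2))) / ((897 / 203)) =2829472 / 29304093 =0.10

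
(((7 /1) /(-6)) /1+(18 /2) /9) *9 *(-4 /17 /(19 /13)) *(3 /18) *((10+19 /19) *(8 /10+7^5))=12017577 /1615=7441.22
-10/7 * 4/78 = -20/273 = -0.07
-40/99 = -0.40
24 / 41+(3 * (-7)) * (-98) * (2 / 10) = 84498 / 205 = 412.19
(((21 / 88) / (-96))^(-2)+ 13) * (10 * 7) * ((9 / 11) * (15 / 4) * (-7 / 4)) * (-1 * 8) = 5353082775 / 11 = 486643888.64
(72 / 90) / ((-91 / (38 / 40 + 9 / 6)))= -7 / 325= -0.02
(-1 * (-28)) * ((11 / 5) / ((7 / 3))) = 132 / 5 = 26.40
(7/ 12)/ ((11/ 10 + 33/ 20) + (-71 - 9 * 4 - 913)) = -7/ 12207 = -0.00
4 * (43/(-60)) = -43/15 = -2.87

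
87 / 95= 0.92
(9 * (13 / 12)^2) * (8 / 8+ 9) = 845 / 8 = 105.62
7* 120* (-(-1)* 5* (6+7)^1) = 54600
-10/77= -0.13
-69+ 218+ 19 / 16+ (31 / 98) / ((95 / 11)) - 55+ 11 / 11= 7166773 / 74480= 96.22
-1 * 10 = -10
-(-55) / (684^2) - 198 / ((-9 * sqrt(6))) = 55 / 467856 + 11 * sqrt(6) / 3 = 8.98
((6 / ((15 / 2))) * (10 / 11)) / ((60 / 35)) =14 / 33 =0.42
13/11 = 1.18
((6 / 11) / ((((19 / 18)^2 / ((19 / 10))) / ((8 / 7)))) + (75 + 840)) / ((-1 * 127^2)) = -6701001 / 117983635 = -0.06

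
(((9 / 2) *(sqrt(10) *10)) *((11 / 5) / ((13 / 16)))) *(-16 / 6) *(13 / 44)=-96 *sqrt(10)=-303.58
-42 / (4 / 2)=-21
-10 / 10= -1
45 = 45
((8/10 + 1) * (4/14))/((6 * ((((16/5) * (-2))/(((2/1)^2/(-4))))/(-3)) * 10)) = -9/2240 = -0.00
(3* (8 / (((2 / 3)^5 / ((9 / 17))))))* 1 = 6561 / 68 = 96.49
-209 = -209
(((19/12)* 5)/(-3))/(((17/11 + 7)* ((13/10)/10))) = -26125/10998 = -2.38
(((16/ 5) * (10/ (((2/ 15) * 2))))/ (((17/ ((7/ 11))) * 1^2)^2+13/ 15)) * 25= 551250/ 131293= 4.20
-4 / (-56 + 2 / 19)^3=6859 / 299442582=0.00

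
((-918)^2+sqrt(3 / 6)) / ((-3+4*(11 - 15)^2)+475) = sqrt(2) / 1072+210681 / 134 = 1572.25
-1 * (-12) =12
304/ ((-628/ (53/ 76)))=-53/ 157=-0.34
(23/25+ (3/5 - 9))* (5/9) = -187/45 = -4.16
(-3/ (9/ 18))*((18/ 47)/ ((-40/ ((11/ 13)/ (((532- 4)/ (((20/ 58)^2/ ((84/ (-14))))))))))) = -15/ 8221616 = -0.00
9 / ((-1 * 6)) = -3 / 2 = -1.50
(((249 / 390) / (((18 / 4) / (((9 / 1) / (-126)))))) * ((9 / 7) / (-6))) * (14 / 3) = 83 / 8190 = 0.01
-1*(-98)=98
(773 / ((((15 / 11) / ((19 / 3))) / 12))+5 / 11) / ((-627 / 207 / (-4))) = 653989636 / 11495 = 56893.40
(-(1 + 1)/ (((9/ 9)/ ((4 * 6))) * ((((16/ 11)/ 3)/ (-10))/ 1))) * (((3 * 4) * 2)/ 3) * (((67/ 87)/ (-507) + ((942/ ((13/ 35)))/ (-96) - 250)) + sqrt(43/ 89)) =-10729488385/ 4901 + 7920 * sqrt(3827)/ 89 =-2183739.63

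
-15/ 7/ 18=-5/ 42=-0.12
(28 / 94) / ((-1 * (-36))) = 7 / 846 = 0.01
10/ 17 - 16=-262/ 17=-15.41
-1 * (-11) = 11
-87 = -87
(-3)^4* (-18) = -1458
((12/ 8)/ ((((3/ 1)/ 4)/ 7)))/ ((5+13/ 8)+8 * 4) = 112/ 309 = 0.36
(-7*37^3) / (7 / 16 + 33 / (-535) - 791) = 3035127760 / 6767743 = 448.47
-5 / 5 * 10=-10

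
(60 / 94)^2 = 900 / 2209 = 0.41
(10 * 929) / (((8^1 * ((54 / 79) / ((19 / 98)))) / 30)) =34860725 / 3528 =9881.16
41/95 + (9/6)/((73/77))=27931/13870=2.01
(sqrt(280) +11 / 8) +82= 2 * sqrt(70) +667 / 8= 100.11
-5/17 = -0.29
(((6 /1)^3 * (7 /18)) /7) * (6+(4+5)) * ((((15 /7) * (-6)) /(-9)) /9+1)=1460 /7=208.57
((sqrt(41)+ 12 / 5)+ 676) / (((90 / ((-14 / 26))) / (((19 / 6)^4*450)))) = -193396364 / 1053 - 4561235*sqrt(41) / 16848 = -185395.77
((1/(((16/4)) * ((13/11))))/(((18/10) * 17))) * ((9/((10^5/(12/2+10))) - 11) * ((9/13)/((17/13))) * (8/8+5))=-0.24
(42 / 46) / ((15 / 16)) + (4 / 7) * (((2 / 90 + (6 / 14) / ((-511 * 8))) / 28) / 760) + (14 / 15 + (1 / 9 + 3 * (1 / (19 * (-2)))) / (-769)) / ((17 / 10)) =7319590871982253 / 4806323025470400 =1.52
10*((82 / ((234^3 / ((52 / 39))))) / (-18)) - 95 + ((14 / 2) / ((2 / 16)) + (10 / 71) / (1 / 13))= -114119745644 / 3070292121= -37.17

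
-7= -7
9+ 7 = 16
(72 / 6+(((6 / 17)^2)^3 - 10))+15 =410385329 / 24137569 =17.00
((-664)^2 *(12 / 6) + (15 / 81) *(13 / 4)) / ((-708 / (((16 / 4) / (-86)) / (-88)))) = -95233601 / 144669888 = -0.66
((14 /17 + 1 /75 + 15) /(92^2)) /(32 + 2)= 631 /11466075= 0.00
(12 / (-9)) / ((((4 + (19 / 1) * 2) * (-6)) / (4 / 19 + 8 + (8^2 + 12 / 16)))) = 5545 / 14364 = 0.39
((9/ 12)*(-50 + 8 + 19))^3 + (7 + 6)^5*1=23434243/ 64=366160.05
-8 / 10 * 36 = -144 / 5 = -28.80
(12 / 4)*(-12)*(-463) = 16668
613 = 613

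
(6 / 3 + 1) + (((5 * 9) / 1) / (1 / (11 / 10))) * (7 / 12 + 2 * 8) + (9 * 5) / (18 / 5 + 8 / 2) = 126129 / 152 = 829.80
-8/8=-1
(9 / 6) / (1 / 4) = 6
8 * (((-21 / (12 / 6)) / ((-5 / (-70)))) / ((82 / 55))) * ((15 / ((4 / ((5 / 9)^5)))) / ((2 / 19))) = -800078125 / 538002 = -1487.13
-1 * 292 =-292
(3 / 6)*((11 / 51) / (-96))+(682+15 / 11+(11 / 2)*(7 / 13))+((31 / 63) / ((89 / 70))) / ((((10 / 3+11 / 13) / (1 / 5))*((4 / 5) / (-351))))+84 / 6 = 14060983601545 / 20313513792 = 692.20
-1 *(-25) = 25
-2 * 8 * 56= -896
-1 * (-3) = 3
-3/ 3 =-1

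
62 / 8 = 31 / 4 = 7.75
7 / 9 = 0.78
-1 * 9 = -9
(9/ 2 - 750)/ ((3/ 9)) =-4473/ 2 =-2236.50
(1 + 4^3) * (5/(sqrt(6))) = 325 * sqrt(6)/6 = 132.68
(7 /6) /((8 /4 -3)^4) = 7 /6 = 1.17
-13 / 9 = -1.44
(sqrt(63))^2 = 63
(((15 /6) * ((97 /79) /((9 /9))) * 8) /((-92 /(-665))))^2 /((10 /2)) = 20804475125 /3301489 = 6301.54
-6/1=-6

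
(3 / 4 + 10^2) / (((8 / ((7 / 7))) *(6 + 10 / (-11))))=4433 / 1792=2.47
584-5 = 579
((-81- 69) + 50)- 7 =-107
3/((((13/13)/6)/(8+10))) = 324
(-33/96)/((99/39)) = -13/96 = -0.14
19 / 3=6.33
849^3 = 611960049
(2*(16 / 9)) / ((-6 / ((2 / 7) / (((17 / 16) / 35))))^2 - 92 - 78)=-204800 / 9768591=-0.02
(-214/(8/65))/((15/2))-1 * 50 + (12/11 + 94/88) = -279.67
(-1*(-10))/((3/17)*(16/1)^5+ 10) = 85/1572949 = 0.00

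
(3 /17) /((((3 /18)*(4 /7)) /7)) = 12.97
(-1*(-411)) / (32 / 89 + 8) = 12193 / 248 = 49.17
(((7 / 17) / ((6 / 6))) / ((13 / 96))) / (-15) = -0.20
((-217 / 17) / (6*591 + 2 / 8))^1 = -868 / 241145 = -0.00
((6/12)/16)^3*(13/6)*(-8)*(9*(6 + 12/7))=-0.04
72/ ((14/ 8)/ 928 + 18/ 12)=267264/ 5575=47.94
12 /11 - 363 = -3981 /11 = -361.91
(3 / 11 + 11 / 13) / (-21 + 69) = 10 / 429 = 0.02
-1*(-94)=94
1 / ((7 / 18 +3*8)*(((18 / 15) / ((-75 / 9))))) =-125 / 439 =-0.28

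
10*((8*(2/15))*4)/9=128/27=4.74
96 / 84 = 8 / 7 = 1.14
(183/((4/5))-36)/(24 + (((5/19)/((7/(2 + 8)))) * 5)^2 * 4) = 13638219/2698144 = 5.05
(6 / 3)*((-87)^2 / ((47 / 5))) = 75690 / 47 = 1610.43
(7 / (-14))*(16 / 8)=-1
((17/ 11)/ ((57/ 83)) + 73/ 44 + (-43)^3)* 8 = -398787502/ 627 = -636024.72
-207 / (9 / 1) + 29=6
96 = 96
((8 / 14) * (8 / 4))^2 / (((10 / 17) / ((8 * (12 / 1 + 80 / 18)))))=644096 / 2205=292.11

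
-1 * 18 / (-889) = 18 / 889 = 0.02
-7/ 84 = -1/ 12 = -0.08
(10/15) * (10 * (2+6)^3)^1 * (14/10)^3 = 702464/75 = 9366.19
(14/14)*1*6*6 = 36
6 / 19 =0.32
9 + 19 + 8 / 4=30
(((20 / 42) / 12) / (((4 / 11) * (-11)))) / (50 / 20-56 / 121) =-605 / 124236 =-0.00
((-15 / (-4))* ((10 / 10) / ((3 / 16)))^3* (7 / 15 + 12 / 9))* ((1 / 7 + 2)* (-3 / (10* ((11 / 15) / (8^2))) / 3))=-1474560 / 77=-19150.13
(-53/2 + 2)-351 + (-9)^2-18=-312.50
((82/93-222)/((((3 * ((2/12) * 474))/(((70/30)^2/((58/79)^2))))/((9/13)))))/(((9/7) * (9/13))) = -139305677/19005759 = -7.33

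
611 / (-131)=-611 / 131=-4.66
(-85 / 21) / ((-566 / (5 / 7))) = 425 / 83202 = 0.01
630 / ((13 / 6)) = 3780 / 13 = 290.77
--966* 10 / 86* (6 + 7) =62790 / 43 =1460.23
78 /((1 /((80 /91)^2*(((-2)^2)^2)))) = 614400 /637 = 964.52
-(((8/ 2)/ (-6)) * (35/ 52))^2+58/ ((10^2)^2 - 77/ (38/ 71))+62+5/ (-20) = 70130892691/ 1139329386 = 61.55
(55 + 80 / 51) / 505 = 577 / 5151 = 0.11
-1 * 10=-10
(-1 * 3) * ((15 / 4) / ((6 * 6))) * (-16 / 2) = 5 / 2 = 2.50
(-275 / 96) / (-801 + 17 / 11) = 3025 / 844224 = 0.00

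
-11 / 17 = -0.65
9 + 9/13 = 126/13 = 9.69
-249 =-249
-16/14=-8/7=-1.14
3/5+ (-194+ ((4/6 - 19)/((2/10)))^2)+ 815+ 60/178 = 36143983/4005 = 9024.71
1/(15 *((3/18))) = 0.40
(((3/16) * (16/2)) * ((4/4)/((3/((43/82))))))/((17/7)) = 301/2788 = 0.11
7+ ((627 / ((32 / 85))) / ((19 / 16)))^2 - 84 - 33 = 7867585 / 4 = 1966896.25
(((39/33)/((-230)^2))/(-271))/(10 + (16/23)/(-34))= -221/26753282600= -0.00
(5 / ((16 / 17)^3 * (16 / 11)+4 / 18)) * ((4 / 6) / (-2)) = -162129 / 139582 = -1.16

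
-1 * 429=-429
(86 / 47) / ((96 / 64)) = 172 / 141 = 1.22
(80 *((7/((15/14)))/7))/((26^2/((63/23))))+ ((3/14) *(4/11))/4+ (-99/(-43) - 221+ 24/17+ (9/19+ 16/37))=-66462679138333/307615322014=-216.06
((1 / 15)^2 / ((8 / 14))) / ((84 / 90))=1 / 120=0.01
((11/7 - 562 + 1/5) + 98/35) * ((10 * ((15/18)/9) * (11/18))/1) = -536525/1701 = -315.42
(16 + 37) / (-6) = -53 / 6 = -8.83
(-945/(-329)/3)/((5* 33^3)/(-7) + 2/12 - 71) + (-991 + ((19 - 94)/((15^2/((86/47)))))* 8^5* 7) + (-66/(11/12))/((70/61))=-150405297905567/1067030895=-140956.84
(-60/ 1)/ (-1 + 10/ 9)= -540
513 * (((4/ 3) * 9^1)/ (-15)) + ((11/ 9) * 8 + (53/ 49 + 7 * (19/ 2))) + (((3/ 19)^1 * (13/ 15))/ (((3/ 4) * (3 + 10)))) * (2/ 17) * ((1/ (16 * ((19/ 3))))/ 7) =-901346707/ 2706417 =-333.04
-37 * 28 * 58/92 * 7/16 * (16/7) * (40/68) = -150220/391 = -384.19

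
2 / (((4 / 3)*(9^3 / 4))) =2 / 243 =0.01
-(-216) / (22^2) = 54 / 121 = 0.45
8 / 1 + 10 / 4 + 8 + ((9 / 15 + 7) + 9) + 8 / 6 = 1093 / 30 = 36.43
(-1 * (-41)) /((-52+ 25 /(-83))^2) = 282449 /18844281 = 0.01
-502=-502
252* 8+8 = 2024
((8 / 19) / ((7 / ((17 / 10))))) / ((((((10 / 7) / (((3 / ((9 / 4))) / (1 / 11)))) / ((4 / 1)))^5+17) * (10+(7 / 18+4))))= 2215587460939776 / 5300023701765902005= 0.00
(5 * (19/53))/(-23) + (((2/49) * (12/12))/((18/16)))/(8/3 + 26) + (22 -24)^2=30230453/7705299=3.92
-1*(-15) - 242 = -227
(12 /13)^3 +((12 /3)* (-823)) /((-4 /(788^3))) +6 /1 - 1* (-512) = 884725500523006 /2197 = 402697087174.79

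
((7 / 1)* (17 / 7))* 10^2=1700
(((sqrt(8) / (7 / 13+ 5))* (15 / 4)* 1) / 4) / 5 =0.10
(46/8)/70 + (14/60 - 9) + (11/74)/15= -89869/10360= -8.67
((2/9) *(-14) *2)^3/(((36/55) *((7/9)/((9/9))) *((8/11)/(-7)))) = 3320240/729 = 4554.51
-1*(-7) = 7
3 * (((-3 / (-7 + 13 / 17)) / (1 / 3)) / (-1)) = -459 / 106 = -4.33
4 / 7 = 0.57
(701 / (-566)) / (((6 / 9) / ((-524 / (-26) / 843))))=-91831 / 2067598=-0.04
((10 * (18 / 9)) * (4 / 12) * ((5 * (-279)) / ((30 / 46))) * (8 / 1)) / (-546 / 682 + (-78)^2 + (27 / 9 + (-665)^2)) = -38901280 / 152874119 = -0.25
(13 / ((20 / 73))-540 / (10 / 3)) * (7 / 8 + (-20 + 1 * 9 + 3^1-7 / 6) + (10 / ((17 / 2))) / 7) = 53153491 / 57120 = 930.56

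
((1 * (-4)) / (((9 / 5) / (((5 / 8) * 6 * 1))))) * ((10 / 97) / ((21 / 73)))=-18250 / 6111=-2.99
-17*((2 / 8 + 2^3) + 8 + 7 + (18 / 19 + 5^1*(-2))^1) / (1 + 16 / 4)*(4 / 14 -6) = 36686 / 133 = 275.83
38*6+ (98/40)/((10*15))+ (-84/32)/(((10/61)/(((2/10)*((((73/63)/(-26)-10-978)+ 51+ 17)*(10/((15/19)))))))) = 8786612057/234000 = 37549.62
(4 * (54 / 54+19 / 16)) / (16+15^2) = 0.04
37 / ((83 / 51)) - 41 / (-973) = 1839454 / 80759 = 22.78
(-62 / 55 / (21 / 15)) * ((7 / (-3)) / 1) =62 / 33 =1.88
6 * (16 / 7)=96 / 7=13.71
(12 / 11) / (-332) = -3 / 913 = -0.00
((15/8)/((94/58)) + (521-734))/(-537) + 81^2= 441608095/67304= 6561.39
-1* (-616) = 616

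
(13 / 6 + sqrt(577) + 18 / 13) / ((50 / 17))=4709 / 3900 + 17 * sqrt(577) / 50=9.37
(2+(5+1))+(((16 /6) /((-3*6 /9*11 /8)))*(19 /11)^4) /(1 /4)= -12815864 /483153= -26.53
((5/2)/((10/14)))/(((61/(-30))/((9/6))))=-315/122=-2.58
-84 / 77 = -12 / 11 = -1.09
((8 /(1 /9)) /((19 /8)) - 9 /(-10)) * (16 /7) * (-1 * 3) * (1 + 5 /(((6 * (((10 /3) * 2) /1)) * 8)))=-231309 /1064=-217.40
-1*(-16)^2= -256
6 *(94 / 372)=47 / 31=1.52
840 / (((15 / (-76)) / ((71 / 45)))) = -6715.02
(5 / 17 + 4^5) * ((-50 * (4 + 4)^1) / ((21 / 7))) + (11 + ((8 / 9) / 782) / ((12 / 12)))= -480560087 / 3519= -136561.55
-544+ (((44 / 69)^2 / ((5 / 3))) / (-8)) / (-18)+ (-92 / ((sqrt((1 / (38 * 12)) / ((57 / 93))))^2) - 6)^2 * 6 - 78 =272367839470126591 / 68629815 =3968651809.28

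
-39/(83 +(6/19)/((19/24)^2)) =-267501/572753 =-0.47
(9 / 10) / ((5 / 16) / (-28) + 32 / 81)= 2.34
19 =19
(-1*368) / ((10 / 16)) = -2944 / 5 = -588.80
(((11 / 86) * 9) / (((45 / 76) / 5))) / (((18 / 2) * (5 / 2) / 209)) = 174724 / 1935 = 90.30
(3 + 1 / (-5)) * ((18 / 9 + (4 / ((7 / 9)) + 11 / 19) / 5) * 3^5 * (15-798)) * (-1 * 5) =795704958 / 95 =8375841.66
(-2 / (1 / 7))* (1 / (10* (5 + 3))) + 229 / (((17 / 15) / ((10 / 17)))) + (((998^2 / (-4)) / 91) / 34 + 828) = 911212447 / 1051960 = 866.20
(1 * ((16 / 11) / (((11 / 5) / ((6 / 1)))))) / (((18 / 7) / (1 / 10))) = 56 / 363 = 0.15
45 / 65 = 0.69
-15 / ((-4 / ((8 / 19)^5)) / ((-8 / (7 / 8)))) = -7864320 / 17332693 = -0.45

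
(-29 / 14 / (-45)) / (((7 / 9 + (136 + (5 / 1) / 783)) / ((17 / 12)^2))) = 243049 / 359862720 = 0.00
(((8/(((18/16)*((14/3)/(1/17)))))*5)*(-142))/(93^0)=-22720/357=-63.64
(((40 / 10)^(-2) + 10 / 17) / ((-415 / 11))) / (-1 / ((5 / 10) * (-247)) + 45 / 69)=-1005537 / 38492080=-0.03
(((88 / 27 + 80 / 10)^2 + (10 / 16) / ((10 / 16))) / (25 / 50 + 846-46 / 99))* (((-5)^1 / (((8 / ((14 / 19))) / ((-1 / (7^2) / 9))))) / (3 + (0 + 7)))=0.00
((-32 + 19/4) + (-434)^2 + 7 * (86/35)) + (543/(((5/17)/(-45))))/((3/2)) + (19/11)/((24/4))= 87753757/660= 132960.24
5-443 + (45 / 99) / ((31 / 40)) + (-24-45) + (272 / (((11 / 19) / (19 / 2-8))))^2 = 1860999067 / 3751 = 496134.12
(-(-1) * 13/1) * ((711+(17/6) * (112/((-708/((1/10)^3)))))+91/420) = 1227381389/132750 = 9245.81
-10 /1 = -10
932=932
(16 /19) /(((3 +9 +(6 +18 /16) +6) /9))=384 /1273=0.30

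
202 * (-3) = -606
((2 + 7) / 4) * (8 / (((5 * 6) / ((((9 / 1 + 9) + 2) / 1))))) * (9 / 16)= 27 / 4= 6.75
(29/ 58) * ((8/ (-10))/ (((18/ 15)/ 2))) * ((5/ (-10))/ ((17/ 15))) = 0.29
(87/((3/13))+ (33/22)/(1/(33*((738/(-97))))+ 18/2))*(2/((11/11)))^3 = 661064672/219089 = 3017.33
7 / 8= 0.88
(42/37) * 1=42/37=1.14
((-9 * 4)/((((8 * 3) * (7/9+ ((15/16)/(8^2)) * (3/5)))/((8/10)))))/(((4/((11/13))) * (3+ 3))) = -2304/42835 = -0.05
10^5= 100000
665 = 665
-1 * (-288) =288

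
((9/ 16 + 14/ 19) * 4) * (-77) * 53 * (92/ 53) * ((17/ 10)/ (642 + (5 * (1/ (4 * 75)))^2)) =-10949400/ 112309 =-97.49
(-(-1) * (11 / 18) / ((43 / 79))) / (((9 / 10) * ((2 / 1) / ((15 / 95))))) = 4345 / 44118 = 0.10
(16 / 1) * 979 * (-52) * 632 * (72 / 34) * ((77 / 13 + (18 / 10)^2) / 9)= -471698427904 / 425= -1109878653.89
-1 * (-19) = 19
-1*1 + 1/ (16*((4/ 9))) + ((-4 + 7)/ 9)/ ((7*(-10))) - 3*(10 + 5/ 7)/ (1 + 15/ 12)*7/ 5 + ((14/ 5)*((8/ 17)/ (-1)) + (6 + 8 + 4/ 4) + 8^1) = 93473/ 114240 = 0.82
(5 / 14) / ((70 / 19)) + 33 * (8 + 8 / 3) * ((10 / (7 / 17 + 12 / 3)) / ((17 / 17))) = 2346013 / 2940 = 797.96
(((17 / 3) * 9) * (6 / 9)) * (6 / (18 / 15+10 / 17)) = 4335 / 38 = 114.08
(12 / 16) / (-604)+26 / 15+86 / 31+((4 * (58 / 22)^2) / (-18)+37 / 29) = 50115906307 / 11826452880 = 4.24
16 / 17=0.94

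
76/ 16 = 19/ 4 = 4.75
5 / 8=0.62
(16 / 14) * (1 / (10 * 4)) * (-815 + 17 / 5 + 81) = -3653 / 175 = -20.87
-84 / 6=-14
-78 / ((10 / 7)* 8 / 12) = -819 / 10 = -81.90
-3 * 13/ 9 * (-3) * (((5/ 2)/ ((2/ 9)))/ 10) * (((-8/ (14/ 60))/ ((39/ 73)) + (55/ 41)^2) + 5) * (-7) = 39496095/ 6724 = 5873.90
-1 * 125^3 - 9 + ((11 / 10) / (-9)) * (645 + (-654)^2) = -60164677 / 30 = -2005489.23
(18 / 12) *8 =12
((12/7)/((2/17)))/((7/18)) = 1836/49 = 37.47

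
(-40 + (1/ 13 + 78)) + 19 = 742/ 13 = 57.08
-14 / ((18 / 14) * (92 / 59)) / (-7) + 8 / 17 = 10333 / 7038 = 1.47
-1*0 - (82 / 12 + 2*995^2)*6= -11880341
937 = 937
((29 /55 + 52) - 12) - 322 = -15481 /55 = -281.47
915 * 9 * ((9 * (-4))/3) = -98820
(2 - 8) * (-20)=120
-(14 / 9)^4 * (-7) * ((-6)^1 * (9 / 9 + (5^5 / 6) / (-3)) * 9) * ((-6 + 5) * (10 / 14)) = -596792560 / 2187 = -272881.83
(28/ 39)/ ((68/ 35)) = 245/ 663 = 0.37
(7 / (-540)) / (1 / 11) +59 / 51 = 9311 / 9180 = 1.01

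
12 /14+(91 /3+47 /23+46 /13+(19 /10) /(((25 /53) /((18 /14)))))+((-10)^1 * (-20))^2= 8979407573 /224250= 40041.95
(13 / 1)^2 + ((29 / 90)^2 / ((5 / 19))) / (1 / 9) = 776479 / 4500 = 172.55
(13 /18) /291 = 0.00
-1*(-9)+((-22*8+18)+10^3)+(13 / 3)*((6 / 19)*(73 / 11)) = 179757 / 209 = 860.08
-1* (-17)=17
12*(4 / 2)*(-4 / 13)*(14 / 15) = -448 / 65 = -6.89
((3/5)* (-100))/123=-20/41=-0.49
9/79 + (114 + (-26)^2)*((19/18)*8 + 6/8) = 10329017/1422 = 7263.73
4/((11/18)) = 72/11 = 6.55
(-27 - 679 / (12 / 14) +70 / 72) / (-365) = 5891 / 2628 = 2.24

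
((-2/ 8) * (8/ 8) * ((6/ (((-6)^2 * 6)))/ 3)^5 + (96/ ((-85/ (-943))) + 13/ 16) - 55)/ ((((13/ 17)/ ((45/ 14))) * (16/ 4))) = 5049907953912491/ 4754092621824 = 1062.22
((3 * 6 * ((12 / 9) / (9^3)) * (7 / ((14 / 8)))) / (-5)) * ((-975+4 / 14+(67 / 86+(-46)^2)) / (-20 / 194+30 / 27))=-66689731 / 2234925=-29.84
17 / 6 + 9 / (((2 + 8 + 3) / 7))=599 / 78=7.68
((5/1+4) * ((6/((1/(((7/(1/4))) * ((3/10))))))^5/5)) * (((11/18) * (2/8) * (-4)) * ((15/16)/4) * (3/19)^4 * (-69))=1464336149450328/407253125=3595641.28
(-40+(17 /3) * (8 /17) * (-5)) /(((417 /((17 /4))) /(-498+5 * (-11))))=376040 /1251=300.59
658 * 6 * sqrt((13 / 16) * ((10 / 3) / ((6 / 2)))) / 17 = 329 * sqrt(130) / 17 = 220.66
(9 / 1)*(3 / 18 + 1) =21 / 2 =10.50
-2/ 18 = -1/ 9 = -0.11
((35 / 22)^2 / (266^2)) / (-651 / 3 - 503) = -5 / 100641024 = -0.00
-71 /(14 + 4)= -71 /18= -3.94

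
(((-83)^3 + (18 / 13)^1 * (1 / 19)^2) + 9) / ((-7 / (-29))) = -77817269944 / 32851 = -2368794.56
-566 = -566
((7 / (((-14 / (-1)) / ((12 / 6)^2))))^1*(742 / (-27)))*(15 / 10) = -742 / 9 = -82.44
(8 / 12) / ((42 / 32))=32 / 63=0.51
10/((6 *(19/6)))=10/19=0.53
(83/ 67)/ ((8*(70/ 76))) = 1577/ 9380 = 0.17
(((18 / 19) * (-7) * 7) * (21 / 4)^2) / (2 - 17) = 64827 / 760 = 85.30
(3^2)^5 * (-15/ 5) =-177147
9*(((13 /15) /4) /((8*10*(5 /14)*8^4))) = 273 /16384000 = 0.00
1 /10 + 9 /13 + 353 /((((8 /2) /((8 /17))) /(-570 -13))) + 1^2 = -53503779 /2210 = -24209.85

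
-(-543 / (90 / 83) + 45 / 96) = 240143 / 480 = 500.30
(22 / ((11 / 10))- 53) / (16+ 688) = -3 / 64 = -0.05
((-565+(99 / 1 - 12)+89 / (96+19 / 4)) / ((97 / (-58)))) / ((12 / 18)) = 16728186 / 39091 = 427.93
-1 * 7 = -7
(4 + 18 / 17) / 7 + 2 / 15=1528 / 1785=0.86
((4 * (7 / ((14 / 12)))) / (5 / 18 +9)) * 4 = 10.35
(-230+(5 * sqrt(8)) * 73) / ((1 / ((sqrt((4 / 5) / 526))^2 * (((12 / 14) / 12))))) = -46 / 1841+146 * sqrt(2) / 1841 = 0.09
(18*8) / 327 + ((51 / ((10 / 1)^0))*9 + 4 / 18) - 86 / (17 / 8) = 6990865 / 16677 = 419.19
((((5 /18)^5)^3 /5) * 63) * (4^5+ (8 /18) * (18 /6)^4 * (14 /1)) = 8160400390625 /93703341895520256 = 0.00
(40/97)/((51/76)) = 0.61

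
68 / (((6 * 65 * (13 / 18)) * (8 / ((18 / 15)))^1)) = 153 / 4225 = 0.04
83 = 83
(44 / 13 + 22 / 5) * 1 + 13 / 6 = 3881 / 390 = 9.95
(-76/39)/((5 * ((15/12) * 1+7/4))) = -76/585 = -0.13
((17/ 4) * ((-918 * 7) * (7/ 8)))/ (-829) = 382347/ 13264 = 28.83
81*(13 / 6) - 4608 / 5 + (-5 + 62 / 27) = -202177 / 270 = -748.80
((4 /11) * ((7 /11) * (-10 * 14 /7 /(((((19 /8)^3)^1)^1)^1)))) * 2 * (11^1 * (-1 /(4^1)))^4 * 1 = -271040 /6859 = -39.52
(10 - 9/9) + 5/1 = 14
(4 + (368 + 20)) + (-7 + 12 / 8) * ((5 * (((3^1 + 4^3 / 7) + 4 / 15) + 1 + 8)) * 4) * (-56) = 396824 / 3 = 132274.67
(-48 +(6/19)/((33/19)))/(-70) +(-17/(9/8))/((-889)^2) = 267233921/391208895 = 0.68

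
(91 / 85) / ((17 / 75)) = 1365 / 289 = 4.72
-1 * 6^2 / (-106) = 18 / 53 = 0.34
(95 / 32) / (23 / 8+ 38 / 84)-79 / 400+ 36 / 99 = 2603129 / 2459600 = 1.06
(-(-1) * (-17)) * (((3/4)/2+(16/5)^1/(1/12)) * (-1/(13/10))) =26367/52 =507.06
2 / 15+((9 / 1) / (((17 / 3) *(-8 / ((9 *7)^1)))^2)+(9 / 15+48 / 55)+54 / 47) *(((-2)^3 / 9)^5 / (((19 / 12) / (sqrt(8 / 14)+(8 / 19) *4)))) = -2295208242578 / 196604348985 - 145088884736 *sqrt(7) / 72433181205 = -16.97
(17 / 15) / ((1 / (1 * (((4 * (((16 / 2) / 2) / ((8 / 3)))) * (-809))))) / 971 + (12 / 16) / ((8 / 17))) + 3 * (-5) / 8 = -5595393097 / 4807498040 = -1.16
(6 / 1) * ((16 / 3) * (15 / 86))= 240 / 43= 5.58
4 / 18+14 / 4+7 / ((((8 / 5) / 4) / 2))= 697 / 18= 38.72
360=360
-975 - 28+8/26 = -13035/13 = -1002.69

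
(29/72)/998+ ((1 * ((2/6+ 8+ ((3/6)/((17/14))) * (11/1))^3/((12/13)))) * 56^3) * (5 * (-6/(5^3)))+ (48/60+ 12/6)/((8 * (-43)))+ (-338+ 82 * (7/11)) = -1216947666473643049933/12523687030800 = -97171676.64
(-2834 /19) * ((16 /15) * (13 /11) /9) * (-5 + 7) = -1178944 /28215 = -41.78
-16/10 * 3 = -24/5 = -4.80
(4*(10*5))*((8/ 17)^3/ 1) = 102400/ 4913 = 20.84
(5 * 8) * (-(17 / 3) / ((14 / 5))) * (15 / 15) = -1700 / 21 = -80.95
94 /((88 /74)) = 1739 /22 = 79.05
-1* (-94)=94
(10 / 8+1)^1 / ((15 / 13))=39 / 20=1.95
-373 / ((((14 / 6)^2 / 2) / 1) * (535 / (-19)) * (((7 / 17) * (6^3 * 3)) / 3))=120479 / 2202060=0.05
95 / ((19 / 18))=90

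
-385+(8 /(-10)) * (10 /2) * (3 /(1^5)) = -397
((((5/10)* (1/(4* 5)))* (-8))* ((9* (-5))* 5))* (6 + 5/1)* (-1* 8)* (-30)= 118800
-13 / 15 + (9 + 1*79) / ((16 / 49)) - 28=7219 / 30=240.63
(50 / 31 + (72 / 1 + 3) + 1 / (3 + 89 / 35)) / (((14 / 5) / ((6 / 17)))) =9.68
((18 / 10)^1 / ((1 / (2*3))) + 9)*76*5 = 7524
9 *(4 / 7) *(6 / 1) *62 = 13392 / 7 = 1913.14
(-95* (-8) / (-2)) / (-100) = 19 / 5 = 3.80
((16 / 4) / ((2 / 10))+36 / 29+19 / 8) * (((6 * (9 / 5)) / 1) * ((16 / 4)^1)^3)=2366928 / 145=16323.64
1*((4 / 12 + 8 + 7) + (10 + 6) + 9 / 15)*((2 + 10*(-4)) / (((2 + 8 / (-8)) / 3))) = -18202 / 5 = -3640.40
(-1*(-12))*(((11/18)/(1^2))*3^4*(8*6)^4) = 3153199104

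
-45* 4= -180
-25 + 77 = 52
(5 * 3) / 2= 15 / 2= 7.50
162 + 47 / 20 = 3287 / 20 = 164.35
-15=-15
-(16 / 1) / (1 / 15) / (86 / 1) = -120 / 43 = -2.79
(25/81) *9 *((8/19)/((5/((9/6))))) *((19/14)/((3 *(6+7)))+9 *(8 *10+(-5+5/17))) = 62902430/264537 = 237.78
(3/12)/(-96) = -1/384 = -0.00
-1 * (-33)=33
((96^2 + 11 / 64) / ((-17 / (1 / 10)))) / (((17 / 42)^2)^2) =-22942340127 / 11358856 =-2019.78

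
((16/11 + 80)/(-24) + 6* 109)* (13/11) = 279110/363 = 768.90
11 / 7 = 1.57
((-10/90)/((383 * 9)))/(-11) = 1/341253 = 0.00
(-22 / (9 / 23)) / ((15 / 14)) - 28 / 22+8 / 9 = -78494 / 1485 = -52.86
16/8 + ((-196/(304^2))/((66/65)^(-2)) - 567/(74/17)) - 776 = -816485421357/902933200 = -904.26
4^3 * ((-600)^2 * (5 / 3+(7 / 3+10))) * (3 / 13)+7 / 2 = 1935360091 / 26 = 74436926.58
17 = 17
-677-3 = -680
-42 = -42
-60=-60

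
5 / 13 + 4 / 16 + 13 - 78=-3347 / 52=-64.37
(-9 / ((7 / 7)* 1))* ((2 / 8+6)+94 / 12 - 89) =2697 / 4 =674.25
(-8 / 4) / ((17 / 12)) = -24 / 17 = -1.41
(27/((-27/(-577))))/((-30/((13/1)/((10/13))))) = -97513/300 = -325.04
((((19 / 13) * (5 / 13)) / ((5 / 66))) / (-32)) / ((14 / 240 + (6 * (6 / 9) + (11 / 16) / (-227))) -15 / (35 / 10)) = 14944545 / 14849861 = 1.01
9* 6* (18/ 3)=324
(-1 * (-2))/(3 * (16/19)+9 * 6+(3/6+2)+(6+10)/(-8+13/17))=9348/265553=0.04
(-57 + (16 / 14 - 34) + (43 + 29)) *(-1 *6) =750 / 7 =107.14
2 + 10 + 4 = 16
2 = 2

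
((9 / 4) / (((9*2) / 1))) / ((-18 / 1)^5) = -1 / 15116544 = -0.00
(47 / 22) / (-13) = -47 / 286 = -0.16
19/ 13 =1.46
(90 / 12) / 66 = 5 / 44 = 0.11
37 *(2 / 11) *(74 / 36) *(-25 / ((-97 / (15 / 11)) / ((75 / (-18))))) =-4278125 / 211266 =-20.25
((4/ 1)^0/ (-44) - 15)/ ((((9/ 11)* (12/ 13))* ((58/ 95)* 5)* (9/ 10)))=-816335/ 112752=-7.24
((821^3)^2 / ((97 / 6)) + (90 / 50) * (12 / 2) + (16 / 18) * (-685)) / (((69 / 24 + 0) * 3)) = 661473871229609104096 / 301185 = 2196237764927234.44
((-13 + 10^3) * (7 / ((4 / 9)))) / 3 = 20727 / 4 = 5181.75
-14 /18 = -7 /9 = -0.78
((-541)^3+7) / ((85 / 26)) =-242167692 / 5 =-48433538.40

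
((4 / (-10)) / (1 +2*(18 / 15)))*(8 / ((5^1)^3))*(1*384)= -6144 / 2125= -2.89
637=637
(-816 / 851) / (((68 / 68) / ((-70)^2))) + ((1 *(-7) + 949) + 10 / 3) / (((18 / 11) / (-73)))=-1076951354 / 22977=-46870.84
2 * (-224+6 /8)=-893 /2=-446.50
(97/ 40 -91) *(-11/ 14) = 38973/ 560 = 69.59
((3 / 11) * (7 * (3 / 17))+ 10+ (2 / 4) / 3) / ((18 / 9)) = 11785 / 2244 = 5.25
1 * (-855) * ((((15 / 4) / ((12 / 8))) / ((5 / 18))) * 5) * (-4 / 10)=15390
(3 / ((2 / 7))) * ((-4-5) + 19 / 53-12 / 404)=-974757 / 10706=-91.05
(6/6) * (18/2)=9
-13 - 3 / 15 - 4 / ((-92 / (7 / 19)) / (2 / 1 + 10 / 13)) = -13.16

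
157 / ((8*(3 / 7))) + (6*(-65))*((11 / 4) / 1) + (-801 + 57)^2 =552509.29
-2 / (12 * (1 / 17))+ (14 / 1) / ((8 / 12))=109 / 6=18.17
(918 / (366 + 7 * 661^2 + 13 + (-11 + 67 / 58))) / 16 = 783 / 41743844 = 0.00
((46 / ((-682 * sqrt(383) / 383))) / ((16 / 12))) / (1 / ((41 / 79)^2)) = -115989 * sqrt(383) / 8512724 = -0.27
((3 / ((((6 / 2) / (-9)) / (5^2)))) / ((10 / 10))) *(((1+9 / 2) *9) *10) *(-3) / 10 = 66825 / 2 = 33412.50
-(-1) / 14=1 / 14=0.07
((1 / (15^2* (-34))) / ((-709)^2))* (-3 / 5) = 0.00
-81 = -81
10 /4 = 5 /2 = 2.50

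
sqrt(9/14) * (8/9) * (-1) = -4 * sqrt(14)/21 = -0.71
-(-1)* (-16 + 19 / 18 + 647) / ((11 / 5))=56885 / 198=287.30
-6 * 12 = -72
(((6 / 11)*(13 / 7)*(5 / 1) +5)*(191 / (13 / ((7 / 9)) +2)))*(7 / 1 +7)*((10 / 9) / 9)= 20723500 / 116721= 177.55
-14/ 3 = -4.67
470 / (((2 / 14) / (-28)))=-92120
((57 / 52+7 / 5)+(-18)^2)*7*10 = 594223 / 26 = 22854.73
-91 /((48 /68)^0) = -91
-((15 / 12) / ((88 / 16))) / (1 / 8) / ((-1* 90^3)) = 1 / 400950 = 0.00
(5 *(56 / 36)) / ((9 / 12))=280 / 27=10.37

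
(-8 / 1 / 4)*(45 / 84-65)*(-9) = -16245 / 14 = -1160.36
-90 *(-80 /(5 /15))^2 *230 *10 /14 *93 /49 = -554428800000 /343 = -1616410495.63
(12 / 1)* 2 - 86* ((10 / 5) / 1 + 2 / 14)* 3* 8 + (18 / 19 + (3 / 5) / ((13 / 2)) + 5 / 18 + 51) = -676365041 / 155610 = -4346.54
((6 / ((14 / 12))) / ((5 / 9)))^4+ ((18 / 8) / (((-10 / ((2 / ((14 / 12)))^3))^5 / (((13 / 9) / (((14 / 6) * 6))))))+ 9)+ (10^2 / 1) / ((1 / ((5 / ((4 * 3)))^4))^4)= 7352.57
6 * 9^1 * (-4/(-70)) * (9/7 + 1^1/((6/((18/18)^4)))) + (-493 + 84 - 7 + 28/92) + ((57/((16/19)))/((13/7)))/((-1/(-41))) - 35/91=1269049807/1172080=1082.73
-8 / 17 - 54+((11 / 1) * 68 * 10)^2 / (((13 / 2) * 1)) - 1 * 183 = 1902261119 / 221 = 8607516.38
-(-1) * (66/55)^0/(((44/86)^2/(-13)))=-24037/484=-49.66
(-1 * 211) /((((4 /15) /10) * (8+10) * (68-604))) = 5275 /6432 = 0.82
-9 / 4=-2.25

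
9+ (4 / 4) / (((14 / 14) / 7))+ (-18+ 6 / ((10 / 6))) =8 / 5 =1.60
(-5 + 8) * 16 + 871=919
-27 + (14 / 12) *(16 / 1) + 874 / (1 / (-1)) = -2647 / 3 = -882.33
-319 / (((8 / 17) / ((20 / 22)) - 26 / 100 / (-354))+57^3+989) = -95987100 / 56022319781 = -0.00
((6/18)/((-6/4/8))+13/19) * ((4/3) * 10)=-7480/513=-14.58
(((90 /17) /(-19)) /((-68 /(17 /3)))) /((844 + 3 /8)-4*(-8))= 20 /754851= 0.00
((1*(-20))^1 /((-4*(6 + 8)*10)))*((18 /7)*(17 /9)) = 0.17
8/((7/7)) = 8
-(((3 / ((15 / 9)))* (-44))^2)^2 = -24591257856 / 625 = -39346012.57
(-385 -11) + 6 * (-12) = -468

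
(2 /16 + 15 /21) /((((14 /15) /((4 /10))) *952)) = 141 /373184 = 0.00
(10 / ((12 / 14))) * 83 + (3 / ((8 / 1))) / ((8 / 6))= 92987 / 96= 968.61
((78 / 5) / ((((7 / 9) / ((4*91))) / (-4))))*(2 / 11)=-292032 / 55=-5309.67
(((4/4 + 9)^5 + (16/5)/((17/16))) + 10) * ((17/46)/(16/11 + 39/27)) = 420804747/33005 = 12749.73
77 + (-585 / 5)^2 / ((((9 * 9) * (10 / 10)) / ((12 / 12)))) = 246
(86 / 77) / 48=43 / 1848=0.02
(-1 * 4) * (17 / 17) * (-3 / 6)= 2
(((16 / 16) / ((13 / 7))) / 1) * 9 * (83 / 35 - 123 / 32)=-14841 / 2080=-7.14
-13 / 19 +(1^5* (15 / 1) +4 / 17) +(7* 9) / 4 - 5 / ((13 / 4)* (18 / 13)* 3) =1044103 / 34884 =29.93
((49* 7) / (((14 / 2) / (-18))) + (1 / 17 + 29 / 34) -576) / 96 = -49541 / 3264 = -15.18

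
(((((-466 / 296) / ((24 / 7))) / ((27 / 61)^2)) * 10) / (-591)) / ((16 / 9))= 30344755 / 1360302336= 0.02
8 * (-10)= -80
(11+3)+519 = 533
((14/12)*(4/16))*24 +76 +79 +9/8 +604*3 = 15801/8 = 1975.12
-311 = -311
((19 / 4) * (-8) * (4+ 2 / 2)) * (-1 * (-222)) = -42180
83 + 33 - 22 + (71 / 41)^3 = 6836485 / 68921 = 99.19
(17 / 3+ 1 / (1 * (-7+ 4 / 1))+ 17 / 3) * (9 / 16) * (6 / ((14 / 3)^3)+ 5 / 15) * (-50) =-1332375 / 10976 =-121.39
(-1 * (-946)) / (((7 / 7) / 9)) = 8514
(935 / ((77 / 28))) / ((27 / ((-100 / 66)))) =-17000 / 891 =-19.08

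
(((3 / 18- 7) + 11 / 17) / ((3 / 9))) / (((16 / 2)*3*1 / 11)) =-6941 / 816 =-8.51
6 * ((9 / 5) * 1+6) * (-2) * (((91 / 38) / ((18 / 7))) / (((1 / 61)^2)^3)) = -426640220083441 / 95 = -4490949685088.85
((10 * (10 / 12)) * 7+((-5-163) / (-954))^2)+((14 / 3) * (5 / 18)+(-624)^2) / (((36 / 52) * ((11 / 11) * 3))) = 384029565908 / 2047761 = 187536.32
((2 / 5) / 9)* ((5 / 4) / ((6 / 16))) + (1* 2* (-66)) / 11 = -320 / 27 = -11.85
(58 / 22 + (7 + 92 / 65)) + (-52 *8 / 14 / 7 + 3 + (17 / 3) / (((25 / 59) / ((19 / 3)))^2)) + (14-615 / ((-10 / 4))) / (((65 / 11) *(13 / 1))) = 11634586108 / 9095625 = 1279.14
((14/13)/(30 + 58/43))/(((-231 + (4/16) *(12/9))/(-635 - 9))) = 145383/1515826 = 0.10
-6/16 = -3/8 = -0.38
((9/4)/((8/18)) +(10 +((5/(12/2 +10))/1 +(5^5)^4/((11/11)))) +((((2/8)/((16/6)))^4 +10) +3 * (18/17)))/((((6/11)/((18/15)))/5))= 18700000000005598493483/17825792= 1049041748047189.07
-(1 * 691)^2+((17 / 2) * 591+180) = -944555 / 2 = -472277.50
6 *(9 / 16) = 27 / 8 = 3.38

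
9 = 9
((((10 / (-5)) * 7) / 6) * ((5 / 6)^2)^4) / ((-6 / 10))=13671875 / 15116544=0.90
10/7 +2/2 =17/7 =2.43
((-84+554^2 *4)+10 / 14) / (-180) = -190957 / 28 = -6819.89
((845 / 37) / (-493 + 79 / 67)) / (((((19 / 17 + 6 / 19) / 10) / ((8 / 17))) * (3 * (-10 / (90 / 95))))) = 113230 / 23520863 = 0.00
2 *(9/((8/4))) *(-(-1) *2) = 18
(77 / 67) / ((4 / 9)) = 693 / 268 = 2.59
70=70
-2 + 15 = 13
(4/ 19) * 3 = 12/ 19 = 0.63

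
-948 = -948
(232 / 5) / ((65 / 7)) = 1624 / 325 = 5.00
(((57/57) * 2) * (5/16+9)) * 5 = 745/8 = 93.12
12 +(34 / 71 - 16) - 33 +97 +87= 10471 / 71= 147.48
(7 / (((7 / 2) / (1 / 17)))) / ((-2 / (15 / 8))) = -15 / 136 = -0.11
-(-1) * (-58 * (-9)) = 522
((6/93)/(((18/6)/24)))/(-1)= -16/31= -0.52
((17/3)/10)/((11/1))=17/330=0.05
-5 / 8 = -0.62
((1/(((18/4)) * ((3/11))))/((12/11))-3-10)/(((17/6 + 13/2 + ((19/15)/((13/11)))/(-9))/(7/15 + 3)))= -670930/145539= -4.61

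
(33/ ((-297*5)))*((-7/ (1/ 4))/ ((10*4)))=0.02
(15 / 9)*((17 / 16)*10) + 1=449 / 24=18.71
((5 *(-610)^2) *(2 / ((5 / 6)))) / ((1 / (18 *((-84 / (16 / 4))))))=-1687845600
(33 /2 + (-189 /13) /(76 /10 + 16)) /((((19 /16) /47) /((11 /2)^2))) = 277138884 /14573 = 19017.28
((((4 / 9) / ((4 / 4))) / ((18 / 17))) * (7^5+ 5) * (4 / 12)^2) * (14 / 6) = 444584 / 243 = 1829.56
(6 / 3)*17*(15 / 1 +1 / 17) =512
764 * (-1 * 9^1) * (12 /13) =-82512 /13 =-6347.08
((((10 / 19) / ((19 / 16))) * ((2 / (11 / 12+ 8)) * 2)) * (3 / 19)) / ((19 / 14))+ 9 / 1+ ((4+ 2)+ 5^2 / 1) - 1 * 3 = 37.02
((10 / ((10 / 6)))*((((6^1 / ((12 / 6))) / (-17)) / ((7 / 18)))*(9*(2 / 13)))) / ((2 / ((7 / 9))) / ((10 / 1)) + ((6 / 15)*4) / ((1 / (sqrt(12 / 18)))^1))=787320 / 1332409- 1632960*sqrt(6) / 1332409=-2.41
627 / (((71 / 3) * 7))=1881 / 497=3.78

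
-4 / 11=-0.36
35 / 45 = 7 / 9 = 0.78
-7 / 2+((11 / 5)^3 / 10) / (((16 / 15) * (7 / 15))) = -7621 / 5600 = -1.36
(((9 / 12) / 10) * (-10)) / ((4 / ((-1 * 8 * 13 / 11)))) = 39 / 22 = 1.77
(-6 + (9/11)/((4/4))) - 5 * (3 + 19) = -1267/11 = -115.18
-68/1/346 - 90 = -15604/173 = -90.20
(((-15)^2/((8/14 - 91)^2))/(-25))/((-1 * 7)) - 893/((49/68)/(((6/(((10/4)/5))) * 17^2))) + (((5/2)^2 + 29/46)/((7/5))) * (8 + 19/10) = -1725111925345187/401401336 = -4297723.43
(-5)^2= 25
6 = 6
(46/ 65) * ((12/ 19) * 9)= 4968/ 1235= 4.02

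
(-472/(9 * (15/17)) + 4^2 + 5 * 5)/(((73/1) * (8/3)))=-2489/26280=-0.09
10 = 10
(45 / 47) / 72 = 5 / 376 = 0.01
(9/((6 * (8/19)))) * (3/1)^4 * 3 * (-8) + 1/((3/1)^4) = -1121929/162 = -6925.49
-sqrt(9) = -3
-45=-45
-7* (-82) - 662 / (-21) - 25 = 12191 / 21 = 580.52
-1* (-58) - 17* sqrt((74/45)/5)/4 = 58 - 17* sqrt(74)/60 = 55.56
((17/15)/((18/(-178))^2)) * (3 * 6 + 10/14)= 17640067/8505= 2074.08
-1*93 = -93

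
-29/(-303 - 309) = 29/612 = 0.05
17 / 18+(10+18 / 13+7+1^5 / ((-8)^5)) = 74104715 / 3833856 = 19.33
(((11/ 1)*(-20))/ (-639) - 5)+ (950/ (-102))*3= -354100/ 10863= -32.60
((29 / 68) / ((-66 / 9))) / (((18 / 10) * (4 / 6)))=-145 / 2992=-0.05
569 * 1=569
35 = 35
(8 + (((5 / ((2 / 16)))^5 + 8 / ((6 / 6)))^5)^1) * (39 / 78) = 5629501733236719149410523546648576016388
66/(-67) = -66/67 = -0.99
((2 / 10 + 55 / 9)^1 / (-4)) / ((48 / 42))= -1.38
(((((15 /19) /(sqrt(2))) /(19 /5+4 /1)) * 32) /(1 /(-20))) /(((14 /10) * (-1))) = 40000 * sqrt(2) /1729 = 32.72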